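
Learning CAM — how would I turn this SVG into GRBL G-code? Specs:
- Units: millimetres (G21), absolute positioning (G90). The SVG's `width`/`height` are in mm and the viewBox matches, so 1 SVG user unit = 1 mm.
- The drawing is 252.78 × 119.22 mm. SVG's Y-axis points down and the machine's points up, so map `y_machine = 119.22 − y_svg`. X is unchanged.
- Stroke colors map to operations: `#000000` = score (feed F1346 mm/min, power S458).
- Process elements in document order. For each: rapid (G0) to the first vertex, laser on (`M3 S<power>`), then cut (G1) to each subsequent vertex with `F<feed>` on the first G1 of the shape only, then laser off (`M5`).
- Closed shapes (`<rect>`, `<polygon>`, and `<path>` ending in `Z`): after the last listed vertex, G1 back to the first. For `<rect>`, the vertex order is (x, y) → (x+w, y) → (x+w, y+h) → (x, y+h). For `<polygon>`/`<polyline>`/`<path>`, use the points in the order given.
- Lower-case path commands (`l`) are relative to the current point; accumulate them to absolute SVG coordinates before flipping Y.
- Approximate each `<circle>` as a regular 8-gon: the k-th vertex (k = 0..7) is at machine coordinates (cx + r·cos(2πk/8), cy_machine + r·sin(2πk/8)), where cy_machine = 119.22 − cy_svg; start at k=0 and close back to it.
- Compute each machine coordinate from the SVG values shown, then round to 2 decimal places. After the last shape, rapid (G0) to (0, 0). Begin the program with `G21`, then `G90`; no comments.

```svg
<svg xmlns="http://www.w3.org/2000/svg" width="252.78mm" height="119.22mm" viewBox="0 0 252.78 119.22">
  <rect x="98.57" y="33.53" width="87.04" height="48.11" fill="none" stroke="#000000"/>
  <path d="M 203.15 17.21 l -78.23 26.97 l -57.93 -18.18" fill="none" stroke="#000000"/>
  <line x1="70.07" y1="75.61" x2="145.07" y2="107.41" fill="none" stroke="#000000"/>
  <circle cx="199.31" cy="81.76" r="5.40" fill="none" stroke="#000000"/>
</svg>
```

Since the viewBox matches the mm dimensions, user units are millimetres directly. The only transform is the Y-flip y_m = 119.22 − y_svg.

Shape 1 is a rectangle drawn with `<rect>`. Its stroke #000000 means score at S458, F1346. After flipping Y the toolpath is (98.57,85.69) → (185.61,85.69) → (185.61,37.58) → (98.57,37.58) → (98.57,85.69), returning to the start.

Shape 2 is a open polyline drawn with `<path>`. Its stroke #000000 means score at S458, F1346. After flipping Y the toolpath is (203.15,102.01) → (124.92,75.04) → (66.99,93.22).

Shape 3 is a line segment drawn with `<line>`. Its stroke #000000 means score at S458, F1346. After flipping Y the toolpath is (70.07,43.61) → (145.07,11.81).

Shape 4 is a circle drawn with `<circle>`. Its stroke #000000 means score at S458, F1346. After flipping Y the toolpath is (204.71,37.46) → (203.13,41.28) → (199.31,42.86) → (195.49,41.28) → (193.91,37.46) → (195.49,33.64) → (199.31,32.06) → (203.13,33.64) → (204.71,37.46), returning to the start.

G21
G90
G0 X98.57 Y85.69
M3 S458
G1 X185.61 Y85.69 F1346
G1 X185.61 Y37.58
G1 X98.57 Y37.58
G1 X98.57 Y85.69
M5
G0 X203.15 Y102.01
M3 S458
G1 X124.92 Y75.04 F1346
G1 X66.99 Y93.22
M5
G0 X70.07 Y43.61
M3 S458
G1 X145.07 Y11.81 F1346
M5
G0 X204.71 Y37.46
M3 S458
G1 X203.13 Y41.28 F1346
G1 X199.31 Y42.86
G1 X195.49 Y41.28
G1 X193.91 Y37.46
G1 X195.49 Y33.64
G1 X199.31 Y32.06
G1 X203.13 Y33.64
G1 X204.71 Y37.46
M5
G0 X0.00 Y0.00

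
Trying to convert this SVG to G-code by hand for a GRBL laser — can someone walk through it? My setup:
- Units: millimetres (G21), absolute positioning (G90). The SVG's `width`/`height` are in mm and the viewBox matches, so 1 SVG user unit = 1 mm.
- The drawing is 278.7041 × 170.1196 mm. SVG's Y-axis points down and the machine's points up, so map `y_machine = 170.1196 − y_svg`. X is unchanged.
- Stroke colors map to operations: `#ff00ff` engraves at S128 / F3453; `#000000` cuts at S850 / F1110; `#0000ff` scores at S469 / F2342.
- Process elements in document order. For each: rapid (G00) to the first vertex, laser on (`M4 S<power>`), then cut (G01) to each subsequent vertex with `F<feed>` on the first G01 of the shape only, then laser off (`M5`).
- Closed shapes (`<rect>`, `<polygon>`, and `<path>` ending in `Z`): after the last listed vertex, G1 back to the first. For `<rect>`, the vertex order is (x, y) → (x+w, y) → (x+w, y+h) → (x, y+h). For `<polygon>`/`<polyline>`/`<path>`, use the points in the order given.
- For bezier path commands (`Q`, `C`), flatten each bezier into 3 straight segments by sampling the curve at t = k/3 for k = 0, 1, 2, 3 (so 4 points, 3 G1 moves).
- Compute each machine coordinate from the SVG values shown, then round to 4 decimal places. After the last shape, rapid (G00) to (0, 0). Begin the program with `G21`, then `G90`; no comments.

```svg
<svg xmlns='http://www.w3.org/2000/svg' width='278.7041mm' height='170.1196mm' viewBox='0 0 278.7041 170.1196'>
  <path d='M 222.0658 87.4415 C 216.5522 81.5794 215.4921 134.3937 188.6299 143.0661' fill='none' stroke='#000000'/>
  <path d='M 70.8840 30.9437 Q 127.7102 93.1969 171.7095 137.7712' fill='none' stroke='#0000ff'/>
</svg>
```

viewBox `0 0 278.7041 170.1196` with mm width/height → 1 unit = 1 mm. Flip: y_m = 170.1196 − y_svg.

**Shape 1** — `<path>` cubic bezier, stroke `#000000` → cut (S850, F1110). Control points (SVG): P0=(222.0658,87.4415), P1=(216.5522,81.5794), P2=(215.4921,134.3937), P3=(188.6299,143.0661); sampled at t=k/3. Machine vertices: (222.0658,82.6781) → (216.9161,72.7895) → (208.0120,46.6318) → (188.6299,27.0535). Open path.

**Shape 2** — `<path>` quadratic bezier, stroke `#0000ff` → score (S469, F2342). Control points (SVG): P0=(70.8840,30.9437), P1=(127.7102,93.1969), P2=(171.7095,137.7712); sampled at t=k/3. Machine vertices: (70.8840,139.1759) → (107.3429,99.6381) → (140.9514,64.0289) → (171.7095,32.3484). Open path.

G21
G90
G00 X222.0658 Y82.6781
M4 S850
G01 X216.9161 Y72.7895 F1110
G01 X208.0120 Y46.6318
G01 X188.6299 Y27.0535
M5
G00 X70.8840 Y139.1759
M4 S469
G01 X107.3429 Y99.6381 F2342
G01 X140.9514 Y64.0289
G01 X171.7095 Y32.3484
M5
G00 X0.0000 Y0.0000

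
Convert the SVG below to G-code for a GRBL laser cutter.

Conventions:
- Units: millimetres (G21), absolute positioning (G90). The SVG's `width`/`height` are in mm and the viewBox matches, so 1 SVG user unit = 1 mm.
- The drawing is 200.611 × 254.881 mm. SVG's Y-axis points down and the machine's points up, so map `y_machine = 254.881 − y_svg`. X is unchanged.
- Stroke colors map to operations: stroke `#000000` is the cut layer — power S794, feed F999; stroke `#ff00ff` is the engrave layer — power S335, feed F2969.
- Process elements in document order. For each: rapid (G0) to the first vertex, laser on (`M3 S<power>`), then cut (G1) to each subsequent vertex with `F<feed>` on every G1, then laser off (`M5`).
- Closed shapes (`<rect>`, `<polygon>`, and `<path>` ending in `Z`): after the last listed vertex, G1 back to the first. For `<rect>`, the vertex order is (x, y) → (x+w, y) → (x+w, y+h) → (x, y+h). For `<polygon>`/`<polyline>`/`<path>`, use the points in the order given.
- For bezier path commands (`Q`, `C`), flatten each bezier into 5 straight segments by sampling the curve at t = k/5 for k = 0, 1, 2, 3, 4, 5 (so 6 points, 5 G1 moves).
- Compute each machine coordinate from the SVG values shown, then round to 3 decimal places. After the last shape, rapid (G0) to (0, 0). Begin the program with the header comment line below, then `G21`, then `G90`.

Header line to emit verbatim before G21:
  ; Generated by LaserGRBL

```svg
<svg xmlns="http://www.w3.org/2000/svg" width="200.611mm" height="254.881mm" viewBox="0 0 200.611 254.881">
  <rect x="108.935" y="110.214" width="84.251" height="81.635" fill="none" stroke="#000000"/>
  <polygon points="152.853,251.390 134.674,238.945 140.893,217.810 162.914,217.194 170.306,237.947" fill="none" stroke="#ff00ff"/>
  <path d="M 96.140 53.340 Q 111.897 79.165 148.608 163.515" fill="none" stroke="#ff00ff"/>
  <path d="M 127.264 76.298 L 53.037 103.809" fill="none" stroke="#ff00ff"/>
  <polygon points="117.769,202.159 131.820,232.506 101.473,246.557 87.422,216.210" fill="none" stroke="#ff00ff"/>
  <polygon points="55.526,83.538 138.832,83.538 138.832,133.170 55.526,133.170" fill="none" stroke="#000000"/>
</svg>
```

viewBox `0 0 200.611 254.881` with mm width/height → 1 unit = 1 mm. Flip: y_m = 254.881 − y_svg.

**Shape 1** — `<rect>` rectangle, stroke `#000000` → cut (S794, F999). Machine vertices: (108.935,144.667) → (193.186,144.667) → (193.186,63.032) → (108.935,63.032) → (108.935,144.667). Closed: final G1 returns to the first vertex.

**Shape 2** — `<polygon>` regular polygon, stroke `#ff00ff` → engrave (S335, F2969). Machine vertices: (152.853,3.491) → (134.674,15.936) → (140.893,37.071) → (162.914,37.687) → (170.306,16.934) → (152.853,3.491). Closed: final G1 returns to the first vertex.

**Shape 3** — `<path>` quadratic bezier, stroke `#ff00ff` → engrave (S335, F2969). Control points (SVG): P0=(96.140,53.340), P1=(111.897,79.165), P2=(148.608,163.515); sampled at t=k/5. Machine vertices: (96.140,201.541) → (103.281,188.870) → (112.098,171.517) → (122.592,149.482) → (134.762,122.765) → (148.608,91.366). Open path.

**Shape 4** — `<path>` line segment, stroke `#ff00ff` → engrave (S335, F2969). Machine vertices: (127.264,178.583) → (53.037,151.072). Open path.

**Shape 5** — `<polygon>` regular polygon, stroke `#ff00ff` → engrave (S335, F2969). Machine vertices: (117.769,52.722) → (131.820,22.375) → (101.473,8.324) → (87.422,38.671) → (117.769,52.722). Closed: final G1 returns to the first vertex.

**Shape 6** — `<polygon>` rectangle, stroke `#000000` → cut (S794, F999). Machine vertices: (55.526,171.343) → (138.832,171.343) → (138.832,121.711) → (55.526,121.711) → (55.526,171.343). Closed: final G1 returns to the first vertex.

; Generated by LaserGRBL
G21
G90
G0 X108.935 Y144.667
M3 S794
G1 X193.186 Y144.667 F999
G1 X193.186 Y63.032 F999
G1 X108.935 Y63.032 F999
G1 X108.935 Y144.667 F999
M5
G0 X152.853 Y3.491
M3 S335
G1 X134.674 Y15.936 F2969
G1 X140.893 Y37.071 F2969
G1 X162.914 Y37.687 F2969
G1 X170.306 Y16.934 F2969
G1 X152.853 Y3.491 F2969
M5
G0 X96.140 Y201.541
M3 S335
G1 X103.281 Y188.870 F2969
G1 X112.098 Y171.517 F2969
G1 X122.592 Y149.482 F2969
G1 X134.762 Y122.765 F2969
G1 X148.608 Y91.366 F2969
M5
G0 X127.264 Y178.583
M3 S335
G1 X53.037 Y151.072 F2969
M5
G0 X117.769 Y52.722
M3 S335
G1 X131.820 Y22.375 F2969
G1 X101.473 Y8.324 F2969
G1 X87.422 Y38.671 F2969
G1 X117.769 Y52.722 F2969
M5
G0 X55.526 Y171.343
M3 S794
G1 X138.832 Y171.343 F999
G1 X138.832 Y121.711 F999
G1 X55.526 Y121.711 F999
G1 X55.526 Y171.343 F999
M5
G0 X0.000 Y0.000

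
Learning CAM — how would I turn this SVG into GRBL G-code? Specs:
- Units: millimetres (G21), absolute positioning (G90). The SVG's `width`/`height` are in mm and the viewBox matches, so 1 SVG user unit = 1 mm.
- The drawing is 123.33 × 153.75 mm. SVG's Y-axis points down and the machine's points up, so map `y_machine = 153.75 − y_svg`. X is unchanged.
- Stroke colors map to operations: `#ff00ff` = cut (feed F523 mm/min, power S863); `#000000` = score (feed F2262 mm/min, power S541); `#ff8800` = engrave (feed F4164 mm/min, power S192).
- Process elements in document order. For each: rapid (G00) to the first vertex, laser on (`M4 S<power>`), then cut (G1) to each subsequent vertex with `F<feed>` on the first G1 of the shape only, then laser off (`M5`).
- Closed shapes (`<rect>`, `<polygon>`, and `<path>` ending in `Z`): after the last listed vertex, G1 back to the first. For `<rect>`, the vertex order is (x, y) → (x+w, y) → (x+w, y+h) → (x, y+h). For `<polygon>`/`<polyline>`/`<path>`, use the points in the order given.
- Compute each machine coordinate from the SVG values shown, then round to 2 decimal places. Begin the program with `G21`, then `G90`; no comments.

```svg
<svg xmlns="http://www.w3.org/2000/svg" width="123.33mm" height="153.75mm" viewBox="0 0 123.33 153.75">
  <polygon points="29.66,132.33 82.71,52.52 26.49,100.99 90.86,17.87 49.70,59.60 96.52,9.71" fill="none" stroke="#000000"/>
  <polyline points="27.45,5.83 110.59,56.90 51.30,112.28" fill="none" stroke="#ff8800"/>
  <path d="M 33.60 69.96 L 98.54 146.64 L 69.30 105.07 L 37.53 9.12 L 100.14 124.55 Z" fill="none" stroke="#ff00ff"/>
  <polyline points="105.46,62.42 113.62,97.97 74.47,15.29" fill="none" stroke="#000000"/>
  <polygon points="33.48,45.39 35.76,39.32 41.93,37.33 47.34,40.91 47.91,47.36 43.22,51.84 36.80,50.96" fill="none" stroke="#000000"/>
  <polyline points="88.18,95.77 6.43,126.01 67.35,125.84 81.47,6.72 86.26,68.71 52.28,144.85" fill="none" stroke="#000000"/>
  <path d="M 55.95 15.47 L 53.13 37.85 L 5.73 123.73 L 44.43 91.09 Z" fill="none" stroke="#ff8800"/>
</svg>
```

G21
G90
G00 X29.66 Y21.42
M4 S541
G1 X82.71 Y101.23 F2262
G1 X26.49 Y52.76
G1 X90.86 Y135.88
G1 X49.70 Y94.15
G1 X96.52 Y144.04
G1 X29.66 Y21.42
M5
G00 X27.45 Y147.92
M4 S192
G1 X110.59 Y96.85 F4164
G1 X51.30 Y41.47
M5
G00 X33.60 Y83.79
M4 S863
G1 X98.54 Y7.11 F523
G1 X69.30 Y48.68
G1 X37.53 Y144.63
G1 X100.14 Y29.20
G1 X33.60 Y83.79
M5
G00 X105.46 Y91.33
M4 S541
G1 X113.62 Y55.78 F2262
G1 X74.47 Y138.46
M5
G00 X33.48 Y108.36
M4 S541
G1 X35.76 Y114.43 F2262
G1 X41.93 Y116.42
G1 X47.34 Y112.84
G1 X47.91 Y106.39
G1 X43.22 Y101.91
G1 X36.80 Y102.79
G1 X33.48 Y108.36
M5
G00 X88.18 Y57.98
M4 S541
G1 X6.43 Y27.74 F2262
G1 X67.35 Y27.91
G1 X81.47 Y147.03
G1 X86.26 Y85.04
G1 X52.28 Y8.90
M5
G00 X55.95 Y138.28
M4 S192
G1 X53.13 Y115.90 F4164
G1 X5.73 Y30.02
G1 X44.43 Y62.66
G1 X55.95 Y138.28
M5

1 u = 1 mm; y_m = 153.75 − y.

[1] `<polygon>` closed polygon, #000000→score S541 F2262: (29.66,21.42) → (82.71,101.23) → (26.49,52.76) → (90.86,135.88) → (49.70,94.15) → (96.52,144.04) → (29.66,21.42) (closed)

[2] `<polyline>` open polyline, #ff8800→engrave S192 F4164: (27.45,147.92) → (110.59,96.85) → (51.30,41.47)

[3] `<path>` closed polygon, #ff00ff→cut S863 F523: (33.60,83.79) → (98.54,7.11) → (69.30,48.68) → (37.53,144.63) → (100.14,29.20) → (33.60,83.79) (closed)

[4] `<polyline>` open polyline, #000000→score S541 F2262: (105.46,91.33) → (113.62,55.78) → (74.47,138.46)

[5] `<polygon>` regular polygon, #000000→score S541 F2262: (33.48,108.36) → (35.76,114.43) → (41.93,116.42) → (47.34,112.84) → (47.91,106.39) → (43.22,101.91) → (36.80,102.79) → (33.48,108.36) (closed)

[6] `<polyline>` open polyline, #000000→score S541 F2262: (88.18,57.98) → (6.43,27.74) → (67.35,27.91) → (81.47,147.03) → (86.26,85.04) → (52.28,8.90)

[7] `<path>` closed polygon, #ff8800→engrave S192 F4164: (55.95,138.28) → (53.13,115.90) → (5.73,30.02) → (44.43,62.66) → (55.95,138.28) (closed)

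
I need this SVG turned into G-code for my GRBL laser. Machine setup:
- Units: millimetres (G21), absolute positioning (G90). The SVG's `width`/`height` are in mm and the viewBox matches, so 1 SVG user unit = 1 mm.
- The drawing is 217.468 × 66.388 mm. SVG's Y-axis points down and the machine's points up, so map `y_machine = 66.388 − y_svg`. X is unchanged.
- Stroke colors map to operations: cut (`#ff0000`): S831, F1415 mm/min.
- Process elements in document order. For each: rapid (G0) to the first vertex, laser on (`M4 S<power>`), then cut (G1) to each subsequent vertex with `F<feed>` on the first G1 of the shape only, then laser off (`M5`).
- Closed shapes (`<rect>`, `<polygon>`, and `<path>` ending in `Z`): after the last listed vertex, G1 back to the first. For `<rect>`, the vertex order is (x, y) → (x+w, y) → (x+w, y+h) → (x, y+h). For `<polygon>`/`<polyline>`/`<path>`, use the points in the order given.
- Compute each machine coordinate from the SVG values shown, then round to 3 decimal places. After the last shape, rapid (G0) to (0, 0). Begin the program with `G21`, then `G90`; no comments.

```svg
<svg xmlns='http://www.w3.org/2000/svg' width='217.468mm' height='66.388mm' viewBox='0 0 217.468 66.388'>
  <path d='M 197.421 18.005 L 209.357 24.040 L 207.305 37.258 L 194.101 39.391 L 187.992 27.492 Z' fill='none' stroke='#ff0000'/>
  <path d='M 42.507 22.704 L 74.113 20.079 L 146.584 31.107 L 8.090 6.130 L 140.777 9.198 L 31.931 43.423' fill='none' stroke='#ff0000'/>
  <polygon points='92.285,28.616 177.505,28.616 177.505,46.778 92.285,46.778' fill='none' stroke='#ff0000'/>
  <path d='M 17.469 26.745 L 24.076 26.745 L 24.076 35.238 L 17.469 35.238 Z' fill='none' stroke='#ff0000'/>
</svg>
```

G21
G90
G0 X197.421 Y48.383
M4 S831
G1 X209.357 Y42.348 F1415
G1 X207.305 Y29.130
G1 X194.101 Y26.997
G1 X187.992 Y38.896
G1 X197.421 Y48.383
M5
G0 X42.507 Y43.684
M4 S831
G1 X74.113 Y46.309 F1415
G1 X146.584 Y35.281
G1 X8.090 Y60.258
G1 X140.777 Y57.190
G1 X31.931 Y22.965
M5
G0 X92.285 Y37.772
M4 S831
G1 X177.505 Y37.772 F1415
G1 X177.505 Y19.610
G1 X92.285 Y19.610
G1 X92.285 Y37.772
M5
G0 X17.469 Y39.643
M4 S831
G1 X24.076 Y39.643 F1415
G1 X24.076 Y31.150
G1 X17.469 Y31.150
G1 X17.469 Y39.643
M5
G0 X0.000 Y0.000

1 u = 1 mm; y_m = 66.388 − y.

[1] `<path>` regular polygon, #ff0000→cut S831 F1415: (197.421,48.383) → (209.357,42.348) → (207.305,29.130) → (194.101,26.997) → (187.992,38.896) → (197.421,48.383) (closed)

[2] `<path>` open polyline, #ff0000→cut S831 F1415: (42.507,43.684) → (74.113,46.309) → (146.584,35.281) → (8.090,60.258) → (140.777,57.190) → (31.931,22.965)

[3] `<polygon>` rectangle, #ff0000→cut S831 F1415: (92.285,37.772) → (177.505,37.772) → (177.505,19.610) → (92.285,19.610) → (92.285,37.772) (closed)

[4] `<path>` rectangle, #ff0000→cut S831 F1415: (17.469,39.643) → (24.076,39.643) → (24.076,31.150) → (17.469,31.150) → (17.469,39.643) (closed)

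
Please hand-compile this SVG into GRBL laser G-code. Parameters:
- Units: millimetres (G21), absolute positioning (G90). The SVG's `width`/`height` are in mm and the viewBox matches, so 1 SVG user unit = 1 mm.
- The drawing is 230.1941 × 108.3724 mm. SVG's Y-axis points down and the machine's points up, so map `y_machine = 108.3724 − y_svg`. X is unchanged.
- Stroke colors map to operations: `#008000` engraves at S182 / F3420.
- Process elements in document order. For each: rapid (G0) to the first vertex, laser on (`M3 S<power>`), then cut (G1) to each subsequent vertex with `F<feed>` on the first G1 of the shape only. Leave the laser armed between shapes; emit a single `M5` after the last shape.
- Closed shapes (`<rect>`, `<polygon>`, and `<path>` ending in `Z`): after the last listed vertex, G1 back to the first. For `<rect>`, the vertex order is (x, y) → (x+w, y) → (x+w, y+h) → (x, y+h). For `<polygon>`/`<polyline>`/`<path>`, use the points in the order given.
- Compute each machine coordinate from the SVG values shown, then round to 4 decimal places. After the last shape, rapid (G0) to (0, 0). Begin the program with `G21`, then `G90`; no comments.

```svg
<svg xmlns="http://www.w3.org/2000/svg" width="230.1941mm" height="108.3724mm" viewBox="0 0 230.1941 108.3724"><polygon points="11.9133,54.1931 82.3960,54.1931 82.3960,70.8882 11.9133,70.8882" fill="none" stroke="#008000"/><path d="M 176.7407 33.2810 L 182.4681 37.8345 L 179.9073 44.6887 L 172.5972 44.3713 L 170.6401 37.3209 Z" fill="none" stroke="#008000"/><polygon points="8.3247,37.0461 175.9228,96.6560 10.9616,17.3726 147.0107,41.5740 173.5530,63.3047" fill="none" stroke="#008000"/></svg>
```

viewBox `0 0 230.1941 108.3724` with mm width/height → 1 unit = 1 mm. Flip: y_m = 108.3724 − y_svg.

**Shape 1** — `<polygon>` rectangle, stroke `#008000` → engrave (S182, F3420). Machine vertices: (11.9133,54.1793) → (82.3960,54.1793) → (82.3960,37.4842) → (11.9133,37.4842) → (11.9133,54.1793). Closed: final G1 returns to the first vertex.

**Shape 2** — `<path>` regular polygon, stroke `#008000` → engrave (S182, F3420). Machine vertices: (176.7407,75.0914) → (182.4681,70.5379) → (179.9073,63.6837) → (172.5972,64.0011) → (170.6401,71.0515) → (176.7407,75.0914). Closed: final G1 returns to the first vertex.

**Shape 3** — `<polygon>` closed polygon, stroke `#008000` → engrave (S182, F3420). Machine vertices: (8.3247,71.3263) → (175.9228,11.7164) → (10.9616,90.9998) → (147.0107,66.7984) → (173.5530,45.0677) → (8.3247,71.3263). Closed: final G1 returns to the first vertex.

G21
G90
G0 X11.9133 Y54.1793
M3 S182
G1 X82.3960 Y54.1793 F3420
G1 X82.3960 Y37.4842
G1 X11.9133 Y37.4842
G1 X11.9133 Y54.1793
G0 X176.7407 Y75.0914
M3 S182
G1 X182.4681 Y70.5379 F3420
G1 X179.9073 Y63.6837
G1 X172.5972 Y64.0011
G1 X170.6401 Y71.0515
G1 X176.7407 Y75.0914
G0 X8.3247 Y71.3263
M3 S182
G1 X175.9228 Y11.7164 F3420
G1 X10.9616 Y90.9998
G1 X147.0107 Y66.7984
G1 X173.5530 Y45.0677
G1 X8.3247 Y71.3263
M5
G0 X0.0000 Y0.0000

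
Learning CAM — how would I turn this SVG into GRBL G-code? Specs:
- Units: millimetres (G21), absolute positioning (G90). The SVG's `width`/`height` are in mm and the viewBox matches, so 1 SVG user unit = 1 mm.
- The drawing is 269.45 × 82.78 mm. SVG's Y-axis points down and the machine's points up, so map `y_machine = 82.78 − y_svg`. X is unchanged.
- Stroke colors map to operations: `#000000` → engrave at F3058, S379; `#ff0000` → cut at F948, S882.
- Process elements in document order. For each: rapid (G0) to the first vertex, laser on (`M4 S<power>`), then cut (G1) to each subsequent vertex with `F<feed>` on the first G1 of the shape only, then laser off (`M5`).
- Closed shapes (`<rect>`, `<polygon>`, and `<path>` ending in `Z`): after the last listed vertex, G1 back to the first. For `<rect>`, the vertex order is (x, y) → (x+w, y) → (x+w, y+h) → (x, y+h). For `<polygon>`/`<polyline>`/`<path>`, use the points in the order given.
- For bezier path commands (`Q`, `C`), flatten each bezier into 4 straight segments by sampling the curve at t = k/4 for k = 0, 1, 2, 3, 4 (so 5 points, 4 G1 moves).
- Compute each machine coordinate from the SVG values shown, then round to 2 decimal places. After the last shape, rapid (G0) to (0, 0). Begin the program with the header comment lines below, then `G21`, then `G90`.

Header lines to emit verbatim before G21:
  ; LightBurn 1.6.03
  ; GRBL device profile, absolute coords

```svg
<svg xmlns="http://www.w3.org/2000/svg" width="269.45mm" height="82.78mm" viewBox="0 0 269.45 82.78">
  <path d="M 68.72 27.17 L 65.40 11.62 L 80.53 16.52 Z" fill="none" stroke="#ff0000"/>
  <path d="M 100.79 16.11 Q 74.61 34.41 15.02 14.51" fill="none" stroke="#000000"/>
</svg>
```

viewBox `0 0 269.45 82.78` with mm width/height → 1 unit = 1 mm. Flip: y_m = 82.78 − y_svg.

**Shape 1** — `<path>` regular polygon, stroke `#ff0000` → cut (S882, F948). Machine vertices: (68.72,55.61) → (65.40,71.16) → (80.53,66.26) → (68.72,55.61). Closed: final G1 returns to the first vertex.

**Shape 2** — `<path>` quadratic bezier, stroke `#000000` → engrave (S379, F3058). Control points (SVG): P0=(100.79,16.11), P1=(74.61,34.41), P2=(15.02,14.51); sampled at t=k/4. Machine vertices: (100.79,66.67) → (85.61,59.91) → (66.26,57.92) → (42.73,60.71) → (15.02,68.27). Open path.

; LightBurn 1.6.03
; GRBL device profile, absolute coords
G21
G90
G0 X68.72 Y55.61
M4 S882
G1 X65.40 Y71.16 F948
G1 X80.53 Y66.26
G1 X68.72 Y55.61
M5
G0 X100.79 Y66.67
M4 S379
G1 X85.61 Y59.91 F3058
G1 X66.26 Y57.92
G1 X42.73 Y60.71
G1 X15.02 Y68.27
M5
G0 X0.00 Y0.00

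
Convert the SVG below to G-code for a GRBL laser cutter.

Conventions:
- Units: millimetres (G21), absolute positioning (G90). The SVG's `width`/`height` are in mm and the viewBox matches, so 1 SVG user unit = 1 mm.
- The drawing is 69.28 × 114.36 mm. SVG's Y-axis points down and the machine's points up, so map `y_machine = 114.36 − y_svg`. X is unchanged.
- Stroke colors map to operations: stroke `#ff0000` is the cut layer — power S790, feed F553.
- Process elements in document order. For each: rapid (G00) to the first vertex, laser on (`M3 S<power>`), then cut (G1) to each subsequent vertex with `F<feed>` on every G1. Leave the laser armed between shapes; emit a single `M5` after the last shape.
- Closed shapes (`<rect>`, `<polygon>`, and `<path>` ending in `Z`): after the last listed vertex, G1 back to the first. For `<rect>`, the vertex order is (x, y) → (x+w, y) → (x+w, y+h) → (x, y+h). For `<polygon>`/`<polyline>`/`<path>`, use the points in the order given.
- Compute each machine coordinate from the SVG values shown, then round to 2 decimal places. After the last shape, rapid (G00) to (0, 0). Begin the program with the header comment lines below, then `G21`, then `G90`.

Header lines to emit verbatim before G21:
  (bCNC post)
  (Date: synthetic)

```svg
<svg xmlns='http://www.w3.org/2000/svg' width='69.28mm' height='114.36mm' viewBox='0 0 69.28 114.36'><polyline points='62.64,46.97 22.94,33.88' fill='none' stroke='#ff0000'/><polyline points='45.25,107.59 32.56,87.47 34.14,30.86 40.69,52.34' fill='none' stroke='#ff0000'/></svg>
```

Since the viewBox matches the mm dimensions, user units are millimetres directly. The only transform is the Y-flip y_m = 114.36 − y_svg.

Shape 1 is a line segment drawn with `<polyline>`. Its stroke #ff0000 means cut at S790, F553. After flipping Y the toolpath is (62.64,67.39) → (22.94,80.48).

Shape 2 is a open polyline drawn with `<polyline>`. Its stroke #ff0000 means cut at S790, F553. After flipping Y the toolpath is (45.25,6.77) → (32.56,26.89) → (34.14,83.50) → (40.69,62.02).

(bCNC post)
(Date: synthetic)
G21
G90
G00 X62.64 Y67.39
M3 S790
G1 X22.94 Y80.48 F553
G00 X45.25 Y6.77
M3 S790
G1 X32.56 Y26.89 F553
G1 X34.14 Y83.50 F553
G1 X40.69 Y62.02 F553
M5
G00 X0.00 Y0.00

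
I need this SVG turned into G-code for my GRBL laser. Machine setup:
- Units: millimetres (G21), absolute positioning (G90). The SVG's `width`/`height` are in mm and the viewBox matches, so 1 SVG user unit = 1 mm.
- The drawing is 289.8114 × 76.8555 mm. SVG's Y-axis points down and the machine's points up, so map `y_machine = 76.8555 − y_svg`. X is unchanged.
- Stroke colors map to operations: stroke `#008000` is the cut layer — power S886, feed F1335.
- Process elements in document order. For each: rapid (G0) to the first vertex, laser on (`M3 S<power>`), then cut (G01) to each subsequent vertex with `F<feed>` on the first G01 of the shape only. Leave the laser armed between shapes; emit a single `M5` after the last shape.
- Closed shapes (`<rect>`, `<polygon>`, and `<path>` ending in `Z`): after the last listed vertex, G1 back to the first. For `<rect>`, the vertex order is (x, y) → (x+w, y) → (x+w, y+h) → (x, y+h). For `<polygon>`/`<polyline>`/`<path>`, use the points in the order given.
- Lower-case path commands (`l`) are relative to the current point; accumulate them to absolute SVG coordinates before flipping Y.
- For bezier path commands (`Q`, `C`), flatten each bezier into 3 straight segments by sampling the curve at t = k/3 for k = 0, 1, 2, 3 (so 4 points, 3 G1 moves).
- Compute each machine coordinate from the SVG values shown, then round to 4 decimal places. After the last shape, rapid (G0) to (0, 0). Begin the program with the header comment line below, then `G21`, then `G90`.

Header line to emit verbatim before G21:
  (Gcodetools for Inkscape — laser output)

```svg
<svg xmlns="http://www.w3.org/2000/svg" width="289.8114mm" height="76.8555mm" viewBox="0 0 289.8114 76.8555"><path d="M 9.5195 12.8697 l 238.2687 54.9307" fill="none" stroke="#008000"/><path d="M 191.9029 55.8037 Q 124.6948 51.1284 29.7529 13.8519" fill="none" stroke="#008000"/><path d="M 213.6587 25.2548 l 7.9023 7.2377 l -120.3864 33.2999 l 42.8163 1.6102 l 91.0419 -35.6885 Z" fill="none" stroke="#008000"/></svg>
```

1 u = 1 mm; y_m = 76.8555 − y.

[1] `<path>` line segment, #008000→cut S886 F1335: (9.5195,63.9858) → (247.7882,9.0551)

[2] `<path>` quadratic bezier, #008000→cut S886 F1335: (191.9029,21.0518) → (144.0160,27.7910) → (89.9660,41.7750) → (29.7529,63.0036)

[3] `<path>` closed polygon, #008000→cut S886 F1335: (213.6587,51.6007) → (221.5610,44.3630) → (101.1746,11.0631) → (143.9909,9.4529) → (235.0328,45.1414) → (213.6587,51.6007) (closed)

(Gcodetools for Inkscape — laser output)
G21
G90
G0 X9.5195 Y63.9858
M3 S886
G01 X247.7882 Y9.0551 F1335
G0 X191.9029 Y21.0518
M3 S886
G01 X144.0160 Y27.7910 F1335
G01 X89.9660 Y41.7750
G01 X29.7529 Y63.0036
G0 X213.6587 Y51.6007
M3 S886
G01 X221.5610 Y44.3630 F1335
G01 X101.1746 Y11.0631
G01 X143.9909 Y9.4529
G01 X235.0328 Y45.1414
G01 X213.6587 Y51.6007
M5
G0 X0.0000 Y0.0000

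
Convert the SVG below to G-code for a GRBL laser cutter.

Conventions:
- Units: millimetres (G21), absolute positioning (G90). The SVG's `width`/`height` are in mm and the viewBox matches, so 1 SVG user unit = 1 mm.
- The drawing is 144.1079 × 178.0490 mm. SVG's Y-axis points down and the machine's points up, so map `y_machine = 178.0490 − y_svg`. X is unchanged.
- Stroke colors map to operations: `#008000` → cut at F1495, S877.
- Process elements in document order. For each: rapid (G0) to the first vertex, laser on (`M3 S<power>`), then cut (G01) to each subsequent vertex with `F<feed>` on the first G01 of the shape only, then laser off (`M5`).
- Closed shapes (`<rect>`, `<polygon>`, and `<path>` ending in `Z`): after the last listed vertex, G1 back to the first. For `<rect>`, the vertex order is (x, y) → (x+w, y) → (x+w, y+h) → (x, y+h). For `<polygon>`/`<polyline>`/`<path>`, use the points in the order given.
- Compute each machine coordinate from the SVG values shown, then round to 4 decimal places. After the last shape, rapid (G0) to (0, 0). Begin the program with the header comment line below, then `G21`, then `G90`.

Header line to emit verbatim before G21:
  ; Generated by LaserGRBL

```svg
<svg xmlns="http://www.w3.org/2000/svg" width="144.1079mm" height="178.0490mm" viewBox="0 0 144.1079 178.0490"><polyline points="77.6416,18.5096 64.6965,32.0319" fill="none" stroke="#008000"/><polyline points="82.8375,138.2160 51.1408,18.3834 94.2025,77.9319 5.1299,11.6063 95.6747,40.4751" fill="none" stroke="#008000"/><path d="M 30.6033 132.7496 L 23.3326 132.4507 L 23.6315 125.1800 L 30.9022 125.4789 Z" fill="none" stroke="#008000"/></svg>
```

; Generated by LaserGRBL
G21
G90
G0 X77.6416 Y159.5394
M3 S877
G01 X64.6965 Y146.0171 F1495
M5
G0 X82.8375 Y39.8330
M3 S877
G01 X51.1408 Y159.6656 F1495
G01 X94.2025 Y100.1171
G01 X5.1299 Y166.4427
G01 X95.6747 Y137.5739
M5
G0 X30.6033 Y45.2994
M3 S877
G01 X23.3326 Y45.5983 F1495
G01 X23.6315 Y52.8690
G01 X30.9022 Y52.5701
G01 X30.6033 Y45.2994
M5
G0 X0.0000 Y0.0000

viewBox `0 0 144.1079 178.0490` with mm width/height → 1 unit = 1 mm. Flip: y_m = 178.0490 − y_svg.

**Shape 1** — `<polyline>` line segment, stroke `#008000` → cut (S877, F1495). Machine vertices: (77.6416,159.5394) → (64.6965,146.0171). Open path.

**Shape 2** — `<polyline>` open polyline, stroke `#008000` → cut (S877, F1495). Machine vertices: (82.8375,39.8330) → (51.1408,159.6656) → (94.2025,100.1171) → (5.1299,166.4427) → (95.6747,137.5739). Open path.

**Shape 3** — `<path>` regular polygon, stroke `#008000` → cut (S877, F1495). Machine vertices: (30.6033,45.2994) → (23.3326,45.5983) → (23.6315,52.8690) → (30.9022,52.5701) → (30.6033,45.2994). Closed: final G1 returns to the first vertex.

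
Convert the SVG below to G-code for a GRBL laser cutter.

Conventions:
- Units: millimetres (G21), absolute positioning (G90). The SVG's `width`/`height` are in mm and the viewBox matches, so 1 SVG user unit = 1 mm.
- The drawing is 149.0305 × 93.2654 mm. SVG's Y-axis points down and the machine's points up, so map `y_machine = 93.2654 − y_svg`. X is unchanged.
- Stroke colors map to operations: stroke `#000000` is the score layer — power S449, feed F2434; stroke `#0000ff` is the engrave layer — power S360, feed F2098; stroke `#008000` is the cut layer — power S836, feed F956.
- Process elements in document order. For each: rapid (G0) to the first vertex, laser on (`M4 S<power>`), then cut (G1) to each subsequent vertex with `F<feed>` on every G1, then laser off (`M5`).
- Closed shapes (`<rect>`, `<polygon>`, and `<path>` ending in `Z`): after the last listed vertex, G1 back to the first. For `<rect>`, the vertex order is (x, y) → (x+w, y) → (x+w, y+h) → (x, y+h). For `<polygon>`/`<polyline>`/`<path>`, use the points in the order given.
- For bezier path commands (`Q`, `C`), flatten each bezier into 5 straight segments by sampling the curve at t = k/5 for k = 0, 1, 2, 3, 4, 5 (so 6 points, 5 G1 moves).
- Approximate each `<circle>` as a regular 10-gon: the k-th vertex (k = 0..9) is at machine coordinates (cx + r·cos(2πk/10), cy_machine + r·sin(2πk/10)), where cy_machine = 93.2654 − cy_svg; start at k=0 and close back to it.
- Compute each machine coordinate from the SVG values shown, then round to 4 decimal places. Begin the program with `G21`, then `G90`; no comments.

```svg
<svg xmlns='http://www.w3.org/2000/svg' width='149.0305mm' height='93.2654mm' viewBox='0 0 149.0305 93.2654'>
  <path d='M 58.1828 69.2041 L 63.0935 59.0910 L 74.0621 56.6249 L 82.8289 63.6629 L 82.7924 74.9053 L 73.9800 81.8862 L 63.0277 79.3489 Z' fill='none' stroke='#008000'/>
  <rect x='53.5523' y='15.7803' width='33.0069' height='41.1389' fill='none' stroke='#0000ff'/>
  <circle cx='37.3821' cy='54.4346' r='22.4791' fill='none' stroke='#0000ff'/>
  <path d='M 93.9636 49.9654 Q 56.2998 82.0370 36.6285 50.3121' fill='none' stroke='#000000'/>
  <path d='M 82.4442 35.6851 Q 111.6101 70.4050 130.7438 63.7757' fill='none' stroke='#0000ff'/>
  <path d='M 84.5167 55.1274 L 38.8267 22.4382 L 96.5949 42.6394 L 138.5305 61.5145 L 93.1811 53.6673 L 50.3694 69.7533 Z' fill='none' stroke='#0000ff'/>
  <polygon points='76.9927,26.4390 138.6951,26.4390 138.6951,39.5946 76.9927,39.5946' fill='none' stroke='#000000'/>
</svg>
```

1 u = 1 mm; y_m = 93.2654 − y.

[1] `<path>` regular polygon, #008000→cut S836 F956: (58.1828,24.0613) → (63.0935,34.1744) → (74.0621,36.6405) → (82.8289,29.6025) → (82.7924,18.3601) → (73.9800,11.3792) → (63.0277,13.9165) → (58.1828,24.0613) (closed)

[2] `<rect>` rectangle, #0000ff→engrave S360 F2098: (53.5523,77.4851) → (86.5592,77.4851) → (86.5592,36.3462) → (53.5523,36.3462) → (53.5523,77.4851) (closed)

[3] `<circle>` circle, #0000ff→engrave S360 F2098: (59.8612,38.8308) → (55.5681,52.0437) → (44.3285,60.2097) → (30.4357,60.2097) → (19.1961,52.0437) → (14.9030,38.8308) → (19.1961,25.6179) → (30.4357,17.4519) → (44.3285,17.4519) → (55.5681,25.6179) → (59.8612,38.8308) (closed)

[4] `<path>` quadratic bezier, #000000→score S449 F2434: (93.9636,43.3000) → (79.6178,33.0232) → (66.7114,27.8502) → (55.2443,27.7808) → (45.2167,32.8152) → (36.6285,42.9533)

[5] `<path>` quadratic bezier, #0000ff→engrave S360 F2098: (82.4442,57.5803) → (93.7093,45.3463) → (104.1718,36.4203) → (113.8317,30.8021) → (122.6890,28.4919) → (130.7438,29.4897)

[6] `<path>` closed polygon, #0000ff→engrave S360 F2098: (84.5167,38.1380) → (38.8267,70.8272) → (96.5949,50.6260) → (138.5305,31.7509) → (93.1811,39.5981) → (50.3694,23.5121) → (84.5167,38.1380) (closed)

[7] `<polygon>` rectangle, #000000→score S449 F2434: (76.9927,66.8264) → (138.6951,66.8264) → (138.6951,53.6708) → (76.9927,53.6708) → (76.9927,66.8264) (closed)

G21
G90
G0 X58.1828 Y24.0613
M4 S836
G1 X63.0935 Y34.1744 F956
G1 X74.0621 Y36.6405 F956
G1 X82.8289 Y29.6025 F956
G1 X82.7924 Y18.3601 F956
G1 X73.9800 Y11.3792 F956
G1 X63.0277 Y13.9165 F956
G1 X58.1828 Y24.0613 F956
M5
G0 X53.5523 Y77.4851
M4 S360
G1 X86.5592 Y77.4851 F2098
G1 X86.5592 Y36.3462 F2098
G1 X53.5523 Y36.3462 F2098
G1 X53.5523 Y77.4851 F2098
M5
G0 X59.8612 Y38.8308
M4 S360
G1 X55.5681 Y52.0437 F2098
G1 X44.3285 Y60.2097 F2098
G1 X30.4357 Y60.2097 F2098
G1 X19.1961 Y52.0437 F2098
G1 X14.9030 Y38.8308 F2098
G1 X19.1961 Y25.6179 F2098
G1 X30.4357 Y17.4519 F2098
G1 X44.3285 Y17.4519 F2098
G1 X55.5681 Y25.6179 F2098
G1 X59.8612 Y38.8308 F2098
M5
G0 X93.9636 Y43.3000
M4 S449
G1 X79.6178 Y33.0232 F2434
G1 X66.7114 Y27.8502 F2434
G1 X55.2443 Y27.7808 F2434
G1 X45.2167 Y32.8152 F2434
G1 X36.6285 Y42.9533 F2434
M5
G0 X82.4442 Y57.5803
M4 S360
G1 X93.7093 Y45.3463 F2098
G1 X104.1718 Y36.4203 F2098
G1 X113.8317 Y30.8021 F2098
G1 X122.6890 Y28.4919 F2098
G1 X130.7438 Y29.4897 F2098
M5
G0 X84.5167 Y38.1380
M4 S360
G1 X38.8267 Y70.8272 F2098
G1 X96.5949 Y50.6260 F2098
G1 X138.5305 Y31.7509 F2098
G1 X93.1811 Y39.5981 F2098
G1 X50.3694 Y23.5121 F2098
G1 X84.5167 Y38.1380 F2098
M5
G0 X76.9927 Y66.8264
M4 S449
G1 X138.6951 Y66.8264 F2434
G1 X138.6951 Y53.6708 F2434
G1 X76.9927 Y53.6708 F2434
G1 X76.9927 Y66.8264 F2434
M5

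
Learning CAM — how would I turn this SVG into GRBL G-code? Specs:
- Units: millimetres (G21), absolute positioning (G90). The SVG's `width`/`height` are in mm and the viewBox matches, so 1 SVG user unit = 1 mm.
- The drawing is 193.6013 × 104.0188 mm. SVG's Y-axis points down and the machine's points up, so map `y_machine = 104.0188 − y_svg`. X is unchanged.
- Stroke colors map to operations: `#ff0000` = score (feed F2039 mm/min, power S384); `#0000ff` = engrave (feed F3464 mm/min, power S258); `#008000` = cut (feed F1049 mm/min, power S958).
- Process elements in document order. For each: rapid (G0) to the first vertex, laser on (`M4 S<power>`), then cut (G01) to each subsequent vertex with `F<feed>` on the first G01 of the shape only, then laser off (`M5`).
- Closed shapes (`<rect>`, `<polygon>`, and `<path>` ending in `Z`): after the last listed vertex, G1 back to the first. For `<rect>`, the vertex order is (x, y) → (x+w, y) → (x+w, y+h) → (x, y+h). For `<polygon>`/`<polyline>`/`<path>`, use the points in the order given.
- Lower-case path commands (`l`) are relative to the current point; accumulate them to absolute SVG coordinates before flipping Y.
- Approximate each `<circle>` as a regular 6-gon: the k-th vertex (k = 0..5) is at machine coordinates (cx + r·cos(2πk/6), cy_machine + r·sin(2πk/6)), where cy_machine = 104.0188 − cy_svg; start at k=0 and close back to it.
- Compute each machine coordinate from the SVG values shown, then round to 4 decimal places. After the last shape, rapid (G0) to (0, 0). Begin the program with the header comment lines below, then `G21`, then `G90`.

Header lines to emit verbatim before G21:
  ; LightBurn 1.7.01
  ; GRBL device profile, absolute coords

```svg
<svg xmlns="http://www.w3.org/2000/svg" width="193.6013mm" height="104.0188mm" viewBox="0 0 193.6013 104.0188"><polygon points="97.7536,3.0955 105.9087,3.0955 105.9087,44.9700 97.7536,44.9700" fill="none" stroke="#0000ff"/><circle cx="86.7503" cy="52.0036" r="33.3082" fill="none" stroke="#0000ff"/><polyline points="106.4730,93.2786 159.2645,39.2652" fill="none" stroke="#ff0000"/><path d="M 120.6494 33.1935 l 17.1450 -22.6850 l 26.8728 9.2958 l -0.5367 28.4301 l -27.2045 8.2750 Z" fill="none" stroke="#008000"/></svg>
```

; LightBurn 1.7.01
; GRBL device profile, absolute coords
G21
G90
G0 X97.7536 Y100.9233
M4 S258
G01 X105.9087 Y100.9233 F3464
G01 X105.9087 Y59.0488
G01 X97.7536 Y59.0488
G01 X97.7536 Y100.9233
M5
G0 X120.0585 Y52.0152
M4 S258
G01 X103.4044 Y80.8609 F3464
G01 X70.0962 Y80.8609
G01 X53.4421 Y52.0152
G01 X70.0962 Y23.1695
G01 X103.4044 Y23.1695
G01 X120.0585 Y52.0152
M5
G0 X106.4730 Y10.7402
M4 S384
G01 X159.2645 Y64.7536 F2039
M5
G0 X120.6494 Y70.8253
M4 S958
G01 X137.7944 Y93.5103 F1049
G01 X164.6672 Y84.2145
G01 X164.1305 Y55.7844
G01 X136.9260 Y47.5094
G01 X120.6494 Y70.8253
M5
G0 X0.0000 Y0.0000

Since the viewBox matches the mm dimensions, user units are millimetres directly. The only transform is the Y-flip y_m = 104.0188 − y_svg.

Shape 1 is a rectangle drawn with `<polygon>`. Its stroke #0000ff means engrave at S258, F3464. After flipping Y the toolpath is (97.7536,100.9233) → (105.9087,100.9233) → (105.9087,59.0488) → (97.7536,59.0488) → (97.7536,100.9233), returning to the start.

Shape 2 is a circle drawn with `<circle>`. Its stroke #0000ff means engrave at S258, F3464. After flipping Y the toolpath is (120.0585,52.0152) → (103.4044,80.8609) → (70.0962,80.8609) → (53.4421,52.0152) → (70.0962,23.1695) → (103.4044,23.1695) → (120.0585,52.0152), returning to the start.

Shape 3 is a line segment drawn with `<polyline>`. Its stroke #ff0000 means score at S384, F2039. After flipping Y the toolpath is (106.4730,10.7402) → (159.2645,64.7536).

Shape 4 is a regular polygon drawn with `<path>`. Its stroke #008000 means cut at S958, F1049. After flipping Y the toolpath is (120.6494,70.8253) → (137.7944,93.5103) → (164.6672,84.2145) → (164.1305,55.7844) → (136.9260,47.5094) → (120.6494,70.8253), returning to the start.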